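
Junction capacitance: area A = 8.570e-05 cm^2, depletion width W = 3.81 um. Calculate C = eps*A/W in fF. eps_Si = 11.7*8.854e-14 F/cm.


Step 1: eps_Si = 11.7 * 8.854e-14 = 1.035918e-12 F/cm
Step 2: W in cm = 3.81 * 1e-4 = 3.81e-04 cm
Step 3: C = 1.035918e-12 * 8.570e-05 / 3.81e-04 = 2.330136e-13 F
Step 4: C = 233.01 fF

233.01


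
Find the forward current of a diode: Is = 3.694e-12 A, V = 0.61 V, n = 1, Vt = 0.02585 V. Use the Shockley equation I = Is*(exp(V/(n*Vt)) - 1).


Step 1: V/(n*Vt) = 0.61/(1*0.02585) = 23.5977
Step 2: exp(23.5977) = 1.7715e+10
Step 3: I = 3.694e-12 * (1.7715e+10 - 1) = 6.54e-02 A

6.54e-02


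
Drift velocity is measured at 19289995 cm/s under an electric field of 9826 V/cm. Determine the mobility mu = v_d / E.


Step 1: mu = v_d / E
Step 2: mu = 19289995 / 9826
Step 3: mu = 1963.16 cm^2/(V*s)

1963.16


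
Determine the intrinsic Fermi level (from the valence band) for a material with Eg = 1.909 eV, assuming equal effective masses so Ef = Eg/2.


Step 1: For an intrinsic semiconductor, the Fermi level sits at midgap.
Step 2: Ef = Eg / 2 = 1.909 / 2 = 0.9545 eV

0.9545


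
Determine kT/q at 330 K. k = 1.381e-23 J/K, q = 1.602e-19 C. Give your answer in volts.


Step 1: kT = 1.381e-23 * 330 = 4.5573e-21 J
Step 2: Vt = kT/q = 4.5573e-21 / 1.602e-19
Step 3: Vt = 0.02845 V

0.02845


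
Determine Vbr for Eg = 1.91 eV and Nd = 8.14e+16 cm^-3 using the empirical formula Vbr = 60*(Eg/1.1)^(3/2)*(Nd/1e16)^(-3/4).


Step 1: Eg/1.1 = 1.91/1.1 = 1.736364
Step 2: (Eg/1.1)^1.5 = 1.736364^1.5 = 2.288027
Step 3: (Nd/1e16)^(-0.75) = (8.14)^(-0.75) = 0.207506
Step 4: Vbr = 60 * 2.288027 * 0.207506 = 28.5 V

28.5


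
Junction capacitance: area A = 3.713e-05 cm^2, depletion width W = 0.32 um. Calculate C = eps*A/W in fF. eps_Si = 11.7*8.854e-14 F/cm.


Step 1: eps_Si = 11.7 * 8.854e-14 = 1.035918e-12 F/cm
Step 2: W in cm = 0.32 * 1e-4 = 3.20e-05 cm
Step 3: C = 1.035918e-12 * 3.713e-05 / 3.20e-05 = 1.201989e-12 F
Step 4: C = 1201.99 fF

1201.99


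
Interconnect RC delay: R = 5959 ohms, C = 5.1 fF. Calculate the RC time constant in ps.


Step 1: tau = R * C
Step 2: tau = 5959 * 5.1 fF = 5959 * 5.1e-15 F
Step 3: tau = 3.03909e-11 s = 30.3909 ps

30.3909


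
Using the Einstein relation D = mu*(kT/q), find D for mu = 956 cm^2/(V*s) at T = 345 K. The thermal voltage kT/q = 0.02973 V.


Step 1: D = mu * (kT/q)
Step 2: D = 956 * 0.02973
Step 3: D = 28.42 cm^2/s

28.42


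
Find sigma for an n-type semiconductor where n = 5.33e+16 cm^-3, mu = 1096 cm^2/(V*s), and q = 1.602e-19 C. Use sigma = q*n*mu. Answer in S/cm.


Step 1: sigma = q * n * mu
Step 2: sigma = 1.602e-19 * 5.33e+16 * 1096
Step 3: sigma = 9.358e+00 S/cm

9.358e+00


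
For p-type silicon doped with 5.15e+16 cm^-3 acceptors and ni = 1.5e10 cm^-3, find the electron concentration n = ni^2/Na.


Step 1: Majority hole concentration p ≈ Na = 5.15e+16 cm^-3
Step 2: n = ni^2 / Na = (1.5e10)^2 / 5.15e+16
Step 3: n = 4.37e+03 cm^-3

4.37e+03


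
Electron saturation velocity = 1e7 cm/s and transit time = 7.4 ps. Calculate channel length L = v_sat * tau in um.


Step 1: tau in seconds = 7.4 ps * 1e-12 = 7.4000e-12 s
Step 2: L = v_sat * tau = 1e7 * 7.4000e-12 = 7.4000e-05 cm
Step 3: L in um = 7.4000e-05 * 1e4 = 0.74 um

0.74


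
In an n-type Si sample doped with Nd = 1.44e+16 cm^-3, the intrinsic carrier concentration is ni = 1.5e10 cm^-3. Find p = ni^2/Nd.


Step 1: Since Nd >> ni, n ≈ Nd = 1.44e+16 cm^-3
Step 2: p = ni^2 / n = (1.5e10)^2 / 1.44e+16
Step 3: p = 2.25e20 / 1.44e+16 = 1.56e+04 cm^-3

1.56e+04


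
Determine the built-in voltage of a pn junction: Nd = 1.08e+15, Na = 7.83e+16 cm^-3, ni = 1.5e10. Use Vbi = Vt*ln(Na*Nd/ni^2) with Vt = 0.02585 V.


Step 1: Compute Na*Nd/ni^2 = 7.83e+16 * 1.08e+15 / (1.5e10)^2 = 3.7584e+11
Step 2: ln(3.7584e+11) = 26.6524
Step 3: Vbi = 0.02585 * 26.6524 = 0.689 V

0.689


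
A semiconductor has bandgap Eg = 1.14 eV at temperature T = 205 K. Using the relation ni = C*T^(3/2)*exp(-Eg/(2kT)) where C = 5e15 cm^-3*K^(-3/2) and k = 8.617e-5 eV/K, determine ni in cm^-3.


Step 1: Compute kT = 8.617e-5 * 205 = 0.01766485 eV
Step 2: Exponent = -Eg/(2kT) = -1.14/(2*0.01766485) = -32.26747
Step 3: T^(3/2) = 205^1.5 = 2935.15
Step 4: ni = 5e15 * 2935.15 * exp(-32.26747) = 1.42e+05 cm^-3

1.42e+05


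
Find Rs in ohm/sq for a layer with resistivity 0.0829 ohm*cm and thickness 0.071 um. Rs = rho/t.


Step 1: Convert thickness to cm: t = 0.071 um = 7.1000e-06 cm
Step 2: Rs = rho / t = 0.0829 / 7.1000e-06
Step 3: Rs = 11676.1 ohm/sq

11676.1


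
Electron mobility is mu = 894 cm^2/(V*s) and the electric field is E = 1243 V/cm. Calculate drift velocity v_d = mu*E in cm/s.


Step 1: v_d = mu * E
Step 2: v_d = 894 * 1243 = 1111242
Step 3: v_d = 1.11e+06 cm/s

1.11e+06


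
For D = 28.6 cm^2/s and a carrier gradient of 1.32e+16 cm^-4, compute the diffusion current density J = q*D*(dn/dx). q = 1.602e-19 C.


Step 1: J = q * D * (dn/dx)
Step 2: J = 1.602e-19 * 28.6 * 1.32e+16
Step 3: J = 6.05e-02 A/cm^2

6.05e-02


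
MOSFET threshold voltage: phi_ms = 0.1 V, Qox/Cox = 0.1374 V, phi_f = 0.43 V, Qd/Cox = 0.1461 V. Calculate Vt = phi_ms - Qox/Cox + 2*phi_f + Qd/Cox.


Step 1: Vt = phi_ms - Qox/Cox + 2*phi_f + Qd/Cox
Step 2: Vt = 0.1 - 0.1374 + 2*0.43 + 0.1461
Step 3: Vt = 0.1 - 0.1374 + 0.86 + 0.1461
Step 4: Vt = 0.9687 V

0.9687


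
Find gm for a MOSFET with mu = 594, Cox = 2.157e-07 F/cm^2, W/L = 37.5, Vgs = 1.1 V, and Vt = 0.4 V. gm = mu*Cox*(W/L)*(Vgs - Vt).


Step 1: Vov = Vgs - Vt = 1.1 - 0.4 = 0.7 V
Step 2: gm = mu * Cox * (W/L) * Vov
Step 3: gm = 594 * 2.157e-07 * 37.5 * 0.7 = 3.36e-03 S

3.36e-03


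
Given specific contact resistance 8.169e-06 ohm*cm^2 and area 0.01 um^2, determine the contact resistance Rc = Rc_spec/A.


Step 1: Convert area to cm^2: 0.01 um^2 = 1.0000e-10 cm^2
Step 2: Rc = Rc_spec / A = 8.169e-06 / 1.0000e-10
Step 3: Rc = 8.17e+04 ohms

8.17e+04


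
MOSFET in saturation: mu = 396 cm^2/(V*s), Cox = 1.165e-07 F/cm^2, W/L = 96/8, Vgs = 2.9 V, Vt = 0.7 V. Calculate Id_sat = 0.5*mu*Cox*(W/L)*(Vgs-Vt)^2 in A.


Step 1: Overdrive voltage Vov = Vgs - Vt = 2.9 - 0.7 = 2.2 V
Step 2: W/L = 96/8 = 12
Step 3: Id = 0.5 * 396 * 1.165e-07 * 12 * 2.2^2
Step 4: Id = 1.34e-03 A

1.34e-03


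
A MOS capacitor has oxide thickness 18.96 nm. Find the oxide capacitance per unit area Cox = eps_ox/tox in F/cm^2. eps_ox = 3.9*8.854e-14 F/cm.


Step 1: eps_ox = 3.9 * 8.854e-14 = 3.45306e-13 F/cm
Step 2: tox in cm = 18.96 nm * 1e-7 = 1.8960e-06 cm
Step 3: Cox = 3.45306e-13 / 1.8960e-06 = 1.82e-07 F/cm^2

1.82e-07


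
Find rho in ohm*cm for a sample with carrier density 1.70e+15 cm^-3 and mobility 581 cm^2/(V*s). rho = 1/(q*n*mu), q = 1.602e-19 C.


Step 1: sigma = q * n * mu = 1.602e-19 * 1.70e+15 * 581 = 1.58230e-01 S/cm
Step 2: rho = 1 / sigma = 1 / 1.58230e-01 = 6.32 ohm*cm

6.32


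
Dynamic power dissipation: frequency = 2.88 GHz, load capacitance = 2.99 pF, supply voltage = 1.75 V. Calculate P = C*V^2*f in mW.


Step 1: V^2 = 1.75^2 = 3.0625 V^2
Step 2: P = C*V^2*f = 2.99e-12 F * 3.0625 * 2.88e9 Hz
Step 3: P = 2.63718e-02 W
Step 4: P = 26.372 mW

26.372


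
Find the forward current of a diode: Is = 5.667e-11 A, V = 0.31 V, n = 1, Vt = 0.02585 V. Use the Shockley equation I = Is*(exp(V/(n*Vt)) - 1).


Step 1: V/(n*Vt) = 0.31/(1*0.02585) = 11.9923
Step 2: exp(11.9923) = 1.6151e+05
Step 3: I = 5.667e-11 * (1.6151e+05 - 1) = 9.15e-06 A

9.15e-06


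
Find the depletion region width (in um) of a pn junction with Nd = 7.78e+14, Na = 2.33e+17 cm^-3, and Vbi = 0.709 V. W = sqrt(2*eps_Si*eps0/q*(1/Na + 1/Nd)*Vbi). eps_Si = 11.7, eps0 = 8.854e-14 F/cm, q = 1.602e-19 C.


Step 1: 1/Na + 1/Nd = 1/2.33e+17 + 1/7.78e+14 = 1.28964e-15
Step 2: 2*eps*eps0/q = 2*11.7*8.854e-14/1.602e-19 = 1.293281e+07
Step 3: W^2 = 1.293281e+07 * 1.28964e-15 * 0.709 = 1.18252e-08
Step 4: W = sqrt(1.18252e-08) = 1.087e-04 cm = 1.087 um

1.087


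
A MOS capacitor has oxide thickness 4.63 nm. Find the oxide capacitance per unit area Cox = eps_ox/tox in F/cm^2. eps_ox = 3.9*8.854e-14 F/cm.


Step 1: eps_ox = 3.9 * 8.854e-14 = 3.45306e-13 F/cm
Step 2: tox in cm = 4.63 nm * 1e-7 = 4.6300e-07 cm
Step 3: Cox = 3.45306e-13 / 4.6300e-07 = 7.46e-07 F/cm^2

7.46e-07


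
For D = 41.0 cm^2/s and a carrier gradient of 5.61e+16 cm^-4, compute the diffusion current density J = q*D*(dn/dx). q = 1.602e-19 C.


Step 1: J = q * D * (dn/dx)
Step 2: J = 1.602e-19 * 41.0 * 5.61e+16
Step 3: J = 3.68e-01 A/cm^2

3.68e-01


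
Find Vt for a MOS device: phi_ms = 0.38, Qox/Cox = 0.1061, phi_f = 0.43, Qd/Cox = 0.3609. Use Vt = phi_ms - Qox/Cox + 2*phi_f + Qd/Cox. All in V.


Step 1: Vt = phi_ms - Qox/Cox + 2*phi_f + Qd/Cox
Step 2: Vt = 0.38 - 0.1061 + 2*0.43 + 0.3609
Step 3: Vt = 0.38 - 0.1061 + 0.86 + 0.3609
Step 4: Vt = 1.4948 V

1.4948


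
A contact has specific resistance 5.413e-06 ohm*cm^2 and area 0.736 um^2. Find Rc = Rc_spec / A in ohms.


Step 1: Convert area to cm^2: 0.736 um^2 = 7.3600e-09 cm^2
Step 2: Rc = Rc_spec / A = 5.413e-06 / 7.3600e-09
Step 3: Rc = 7.35e+02 ohms

7.35e+02


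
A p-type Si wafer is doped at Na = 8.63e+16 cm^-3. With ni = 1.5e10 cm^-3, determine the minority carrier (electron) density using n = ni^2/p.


Step 1: Majority hole concentration p ≈ Na = 8.63e+16 cm^-3
Step 2: n = ni^2 / Na = (1.5e10)^2 / 8.63e+16
Step 3: n = 2.61e+03 cm^-3

2.61e+03


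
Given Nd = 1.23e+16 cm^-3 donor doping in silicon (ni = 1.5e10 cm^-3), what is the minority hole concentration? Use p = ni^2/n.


Step 1: Since Nd >> ni, n ≈ Nd = 1.23e+16 cm^-3
Step 2: p = ni^2 / n = (1.5e10)^2 / 1.23e+16
Step 3: p = 2.25e20 / 1.23e+16 = 1.83e+04 cm^-3

1.83e+04


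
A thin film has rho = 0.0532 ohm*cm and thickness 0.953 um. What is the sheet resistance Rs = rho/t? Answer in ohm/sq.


Step 1: Convert thickness to cm: t = 0.953 um = 9.5300e-05 cm
Step 2: Rs = rho / t = 0.0532 / 9.5300e-05
Step 3: Rs = 558.2 ohm/sq

558.2


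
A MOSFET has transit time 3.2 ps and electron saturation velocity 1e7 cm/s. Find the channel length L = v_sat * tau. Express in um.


Step 1: tau in seconds = 3.2 ps * 1e-12 = 3.2000e-12 s
Step 2: L = v_sat * tau = 1e7 * 3.2000e-12 = 3.2000e-05 cm
Step 3: L in um = 3.2000e-05 * 1e4 = 0.32 um

0.32


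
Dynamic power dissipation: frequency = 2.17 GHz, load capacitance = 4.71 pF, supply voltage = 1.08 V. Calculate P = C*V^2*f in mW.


Step 1: V^2 = 1.08^2 = 1.1664 V^2
Step 2: P = C*V^2*f = 4.71e-12 F * 1.1664 * 2.17e9 Hz
Step 3: P = 1.192142448e-02 W
Step 4: P = 11.921 mW

11.921


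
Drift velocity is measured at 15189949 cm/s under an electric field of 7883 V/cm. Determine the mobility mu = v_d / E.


Step 1: mu = v_d / E
Step 2: mu = 15189949 / 7883
Step 3: mu = 1926.92 cm^2/(V*s)

1926.92


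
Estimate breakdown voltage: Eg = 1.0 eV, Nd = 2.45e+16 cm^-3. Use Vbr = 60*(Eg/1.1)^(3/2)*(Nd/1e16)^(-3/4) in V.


Step 1: Eg/1.1 = 1.0/1.1 = 0.909091
Step 2: (Eg/1.1)^1.5 = 0.909091^1.5 = 0.866784
Step 3: (Nd/1e16)^(-0.75) = (2.45)^(-0.75) = 0.510652
Step 4: Vbr = 60 * 0.866784 * 0.510652 = 26.6 V

26.6


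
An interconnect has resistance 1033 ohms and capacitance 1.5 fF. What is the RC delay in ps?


Step 1: tau = R * C
Step 2: tau = 1033 * 1.5 fF = 1033 * 1.5e-15 F
Step 3: tau = 1.5495e-12 s = 1.5495 ps

1.5495


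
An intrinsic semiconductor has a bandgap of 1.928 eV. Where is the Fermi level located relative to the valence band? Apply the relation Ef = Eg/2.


Step 1: For an intrinsic semiconductor, the Fermi level sits at midgap.
Step 2: Ef = Eg / 2 = 1.928 / 2 = 0.964 eV

0.964


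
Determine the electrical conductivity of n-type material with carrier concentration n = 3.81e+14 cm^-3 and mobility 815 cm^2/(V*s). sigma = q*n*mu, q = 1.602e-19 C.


Step 1: sigma = q * n * mu
Step 2: sigma = 1.602e-19 * 3.81e+14 * 815
Step 3: sigma = 4.974e-02 S/cm

4.974e-02


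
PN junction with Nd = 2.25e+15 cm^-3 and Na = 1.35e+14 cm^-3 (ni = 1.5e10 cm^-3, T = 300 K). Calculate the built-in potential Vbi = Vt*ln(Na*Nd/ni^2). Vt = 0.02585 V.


Step 1: Compute Na*Nd/ni^2 = 1.35e+14 * 2.25e+15 / (1.5e10)^2 = 1.3500e+09
Step 2: ln(1.3500e+09) = 21.0234
Step 3: Vbi = 0.02585 * 21.0234 = 0.543 V

0.543


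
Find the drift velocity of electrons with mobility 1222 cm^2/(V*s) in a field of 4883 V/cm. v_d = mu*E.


Step 1: v_d = mu * E
Step 2: v_d = 1222 * 4883 = 5967026
Step 3: v_d = 5.97e+06 cm/s

5.97e+06


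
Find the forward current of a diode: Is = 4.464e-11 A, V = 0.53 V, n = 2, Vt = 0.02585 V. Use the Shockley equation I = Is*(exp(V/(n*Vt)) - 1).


Step 1: V/(n*Vt) = 0.53/(2*0.02585) = 10.2515
Step 2: exp(10.2515) = 2.8325e+04
Step 3: I = 4.464e-11 * (2.8325e+04 - 1) = 1.26e-06 A

1.26e-06


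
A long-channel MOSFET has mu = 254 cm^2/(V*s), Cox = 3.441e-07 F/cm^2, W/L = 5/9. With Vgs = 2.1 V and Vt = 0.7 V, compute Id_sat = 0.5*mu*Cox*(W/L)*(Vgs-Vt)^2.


Step 1: Overdrive voltage Vov = Vgs - Vt = 2.1 - 0.7 = 1.4 V
Step 2: W/L = 5/9 = 0.555556
Step 3: Id = 0.5 * 254 * 3.441e-07 * 0.555556 * 1.4^2
Step 4: Id = 4.76e-05 A

4.76e-05


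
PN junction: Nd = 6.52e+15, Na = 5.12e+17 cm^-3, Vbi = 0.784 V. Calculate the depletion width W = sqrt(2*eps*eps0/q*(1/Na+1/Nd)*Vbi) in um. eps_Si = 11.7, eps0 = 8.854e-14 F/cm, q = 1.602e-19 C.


Step 1: 1/Na + 1/Nd = 1/5.12e+17 + 1/6.52e+15 = 1.55327e-16
Step 2: 2*eps*eps0/q = 2*11.7*8.854e-14/1.602e-19 = 1.293281e+07
Step 3: W^2 = 1.293281e+07 * 1.55327e-16 * 0.784 = 1.57491e-09
Step 4: W = sqrt(1.57491e-09) = 3.969e-05 cm = 0.3969 um

0.3969


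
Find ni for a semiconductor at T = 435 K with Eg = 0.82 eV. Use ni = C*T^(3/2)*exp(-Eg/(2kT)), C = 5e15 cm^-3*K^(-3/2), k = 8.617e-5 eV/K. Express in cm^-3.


Step 1: Compute kT = 8.617e-5 * 435 = 0.03748395 eV
Step 2: Exponent = -Eg/(2kT) = -0.82/(2*0.03748395) = -10.93801
Step 3: T^(3/2) = 435^1.5 = 9072.64
Step 4: ni = 5e15 * 9072.64 * exp(-10.93801) = 8.06e+14 cm^-3

8.06e+14


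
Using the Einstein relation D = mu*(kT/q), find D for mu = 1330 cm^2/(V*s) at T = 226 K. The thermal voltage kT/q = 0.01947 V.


Step 1: D = mu * (kT/q)
Step 2: D = 1330 * 0.01947
Step 3: D = 25.9 cm^2/s

25.9


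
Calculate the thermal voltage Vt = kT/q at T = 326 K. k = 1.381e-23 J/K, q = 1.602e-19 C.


Step 1: kT = 1.381e-23 * 326 = 4.50206e-21 J
Step 2: Vt = kT/q = 4.50206e-21 / 1.602e-19
Step 3: Vt = 0.0281 V

0.0281


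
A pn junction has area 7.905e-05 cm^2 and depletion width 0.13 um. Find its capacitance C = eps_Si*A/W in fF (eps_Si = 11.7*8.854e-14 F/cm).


Step 1: eps_Si = 11.7 * 8.854e-14 = 1.035918e-12 F/cm
Step 2: W in cm = 0.13 * 1e-4 = 1.30e-05 cm
Step 3: C = 1.035918e-12 * 7.905e-05 / 1.30e-05 = 6.299178e-12 F
Step 4: C = 6299.18 fF

6299.18


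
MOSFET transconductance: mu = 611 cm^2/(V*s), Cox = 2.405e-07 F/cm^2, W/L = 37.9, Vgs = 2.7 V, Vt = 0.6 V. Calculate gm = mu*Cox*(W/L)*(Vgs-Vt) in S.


Step 1: Vov = Vgs - Vt = 2.7 - 0.6 = 2.1 V
Step 2: gm = mu * Cox * (W/L) * Vov
Step 3: gm = 611 * 2.405e-07 * 37.9 * 2.1 = 1.17e-02 S

1.17e-02


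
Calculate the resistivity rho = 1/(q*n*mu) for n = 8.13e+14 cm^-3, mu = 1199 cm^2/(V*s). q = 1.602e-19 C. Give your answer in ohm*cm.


Step 1: sigma = q * n * mu = 1.602e-19 * 8.13e+14 * 1199 = 1.56161e-01 S/cm
Step 2: rho = 1 / sigma = 1 / 1.56161e-01 = 6.404 ohm*cm

6.404


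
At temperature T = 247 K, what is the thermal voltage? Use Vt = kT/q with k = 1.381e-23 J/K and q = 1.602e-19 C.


Step 1: kT = 1.381e-23 * 247 = 3.41107e-21 J
Step 2: Vt = kT/q = 3.41107e-21 / 1.602e-19
Step 3: Vt = 0.02129 V

0.02129


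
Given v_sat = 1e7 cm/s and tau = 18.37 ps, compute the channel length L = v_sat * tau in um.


Step 1: tau in seconds = 18.37 ps * 1e-12 = 1.8370e-11 s
Step 2: L = v_sat * tau = 1e7 * 1.8370e-11 = 1.8370e-04 cm
Step 3: L in um = 1.8370e-04 * 1e4 = 1.837 um

1.837


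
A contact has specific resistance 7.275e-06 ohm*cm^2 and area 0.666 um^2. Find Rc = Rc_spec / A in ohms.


Step 1: Convert area to cm^2: 0.666 um^2 = 6.6600e-09 cm^2
Step 2: Rc = Rc_spec / A = 7.275e-06 / 6.6600e-09
Step 3: Rc = 1.09e+03 ohms

1.09e+03


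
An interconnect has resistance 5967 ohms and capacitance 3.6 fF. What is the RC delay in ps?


Step 1: tau = R * C
Step 2: tau = 5967 * 3.6 fF = 5967 * 3.6e-15 F
Step 3: tau = 2.14812e-11 s = 21.4812 ps

21.4812


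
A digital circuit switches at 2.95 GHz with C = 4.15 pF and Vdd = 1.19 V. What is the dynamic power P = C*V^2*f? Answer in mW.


Step 1: V^2 = 1.19^2 = 1.4161 V^2
Step 2: P = C*V^2*f = 4.15e-12 F * 1.4161 * 2.95e9 Hz
Step 3: P = 1.733660425e-02 W
Step 4: P = 17.337 mW

17.337


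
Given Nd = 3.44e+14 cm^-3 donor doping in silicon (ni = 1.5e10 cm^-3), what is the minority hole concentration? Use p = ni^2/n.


Step 1: Since Nd >> ni, n ≈ Nd = 3.44e+14 cm^-3
Step 2: p = ni^2 / n = (1.5e10)^2 / 3.44e+14
Step 3: p = 2.25e20 / 3.44e+14 = 6.54e+05 cm^-3

6.54e+05


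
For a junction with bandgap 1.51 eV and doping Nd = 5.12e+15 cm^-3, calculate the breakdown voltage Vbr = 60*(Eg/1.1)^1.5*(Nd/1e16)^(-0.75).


Step 1: Eg/1.1 = 1.51/1.1 = 1.372727
Step 2: (Eg/1.1)^1.5 = 1.372727^1.5 = 1.608334
Step 3: (Nd/1e16)^(-0.75) = (0.512)^(-0.75) = 1.652143
Step 4: Vbr = 60 * 1.608334 * 1.652143 = 159.4 V

159.4


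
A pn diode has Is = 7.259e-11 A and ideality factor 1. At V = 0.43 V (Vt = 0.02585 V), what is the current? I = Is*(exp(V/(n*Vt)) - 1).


Step 1: V/(n*Vt) = 0.43/(1*0.02585) = 16.6344
Step 2: exp(16.6344) = 1.6758e+07
Step 3: I = 7.259e-11 * (1.6758e+07 - 1) = 1.22e-03 A

1.22e-03


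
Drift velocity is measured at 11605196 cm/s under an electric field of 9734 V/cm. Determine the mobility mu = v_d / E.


Step 1: mu = v_d / E
Step 2: mu = 11605196 / 9734
Step 3: mu = 1192.23 cm^2/(V*s)

1192.23


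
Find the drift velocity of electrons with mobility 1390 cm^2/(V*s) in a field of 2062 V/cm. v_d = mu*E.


Step 1: v_d = mu * E
Step 2: v_d = 1390 * 2062 = 2866180
Step 3: v_d = 2.87e+06 cm/s

2.87e+06


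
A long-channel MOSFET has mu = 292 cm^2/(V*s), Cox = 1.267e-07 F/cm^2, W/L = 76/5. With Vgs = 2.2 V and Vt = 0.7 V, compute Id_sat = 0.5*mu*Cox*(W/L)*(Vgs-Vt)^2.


Step 1: Overdrive voltage Vov = Vgs - Vt = 2.2 - 0.7 = 1.5 V
Step 2: W/L = 76/5 = 15.2
Step 3: Id = 0.5 * 292 * 1.267e-07 * 15.2 * 1.5^2
Step 4: Id = 6.33e-04 A

6.33e-04


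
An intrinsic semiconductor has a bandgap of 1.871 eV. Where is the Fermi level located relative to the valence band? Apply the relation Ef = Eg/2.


Step 1: For an intrinsic semiconductor, the Fermi level sits at midgap.
Step 2: Ef = Eg / 2 = 1.871 / 2 = 0.9355 eV

0.9355


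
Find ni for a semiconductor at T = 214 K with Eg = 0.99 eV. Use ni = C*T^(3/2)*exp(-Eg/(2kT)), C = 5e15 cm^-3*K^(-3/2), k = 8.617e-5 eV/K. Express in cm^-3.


Step 1: Compute kT = 8.617e-5 * 214 = 0.01844038 eV
Step 2: Exponent = -Eg/(2kT) = -0.99/(2*0.01844038) = -26.84326
Step 3: T^(3/2) = 214^1.5 = 3130.55
Step 4: ni = 5e15 * 3130.55 * exp(-26.84326) = 3.44e+07 cm^-3

3.44e+07


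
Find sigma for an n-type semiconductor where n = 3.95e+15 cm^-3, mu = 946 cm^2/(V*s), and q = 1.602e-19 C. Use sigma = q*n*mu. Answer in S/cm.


Step 1: sigma = q * n * mu
Step 2: sigma = 1.602e-19 * 3.95e+15 * 946
Step 3: sigma = 5.986e-01 S/cm

5.986e-01


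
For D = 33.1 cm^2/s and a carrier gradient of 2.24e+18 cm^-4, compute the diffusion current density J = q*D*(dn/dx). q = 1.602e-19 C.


Step 1: J = q * D * (dn/dx)
Step 2: J = 1.602e-19 * 33.1 * 2.24e+18
Step 3: J = 1.19e+01 A/cm^2

1.19e+01


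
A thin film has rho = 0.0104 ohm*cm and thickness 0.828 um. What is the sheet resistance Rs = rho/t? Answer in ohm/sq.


Step 1: Convert thickness to cm: t = 0.828 um = 8.2800e-05 cm
Step 2: Rs = rho / t = 0.0104 / 8.2800e-05
Step 3: Rs = 125.6 ohm/sq

125.6


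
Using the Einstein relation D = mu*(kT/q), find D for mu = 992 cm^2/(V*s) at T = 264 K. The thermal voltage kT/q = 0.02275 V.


Step 1: D = mu * (kT/q)
Step 2: D = 992 * 0.02275
Step 3: D = 22.57 cm^2/s

22.57


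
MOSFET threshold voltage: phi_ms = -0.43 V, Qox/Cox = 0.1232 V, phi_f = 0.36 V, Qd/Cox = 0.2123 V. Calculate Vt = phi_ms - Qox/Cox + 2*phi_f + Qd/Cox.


Step 1: Vt = phi_ms - Qox/Cox + 2*phi_f + Qd/Cox
Step 2: Vt = -0.43 - 0.1232 + 2*0.36 + 0.2123
Step 3: Vt = -0.43 - 0.1232 + 0.72 + 0.2123
Step 4: Vt = 0.3791 V

0.3791


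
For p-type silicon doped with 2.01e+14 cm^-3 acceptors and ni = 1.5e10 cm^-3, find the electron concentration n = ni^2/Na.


Step 1: Majority hole concentration p ≈ Na = 2.01e+14 cm^-3
Step 2: n = ni^2 / Na = (1.5e10)^2 / 2.01e+14
Step 3: n = 1.12e+06 cm^-3

1.12e+06


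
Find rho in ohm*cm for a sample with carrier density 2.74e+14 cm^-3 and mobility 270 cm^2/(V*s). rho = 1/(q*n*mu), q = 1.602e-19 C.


Step 1: sigma = q * n * mu = 1.602e-19 * 2.74e+14 * 270 = 1.18516e-02 S/cm
Step 2: rho = 1 / sigma = 1 / 1.18516e-02 = 84.38 ohm*cm

84.38


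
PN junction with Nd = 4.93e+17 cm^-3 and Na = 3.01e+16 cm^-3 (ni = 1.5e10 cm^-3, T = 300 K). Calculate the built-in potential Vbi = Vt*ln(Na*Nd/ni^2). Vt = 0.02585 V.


Step 1: Compute Na*Nd/ni^2 = 3.01e+16 * 4.93e+17 / (1.5e10)^2 = 6.5952e+13
Step 2: ln(6.5952e+13) = 31.8199
Step 3: Vbi = 0.02585 * 31.8199 = 0.823 V

0.823


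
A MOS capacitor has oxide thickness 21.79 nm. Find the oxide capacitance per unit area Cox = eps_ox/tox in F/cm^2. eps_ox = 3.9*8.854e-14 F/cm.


Step 1: eps_ox = 3.9 * 8.854e-14 = 3.45306e-13 F/cm
Step 2: tox in cm = 21.79 nm * 1e-7 = 2.1790e-06 cm
Step 3: Cox = 3.45306e-13 / 2.1790e-06 = 1.58e-07 F/cm^2

1.58e-07


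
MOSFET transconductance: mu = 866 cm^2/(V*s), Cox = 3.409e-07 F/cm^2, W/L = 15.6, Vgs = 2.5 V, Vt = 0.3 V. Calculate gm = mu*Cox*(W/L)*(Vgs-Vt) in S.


Step 1: Vov = Vgs - Vt = 2.5 - 0.3 = 2.2 V
Step 2: gm = mu * Cox * (W/L) * Vov
Step 3: gm = 866 * 3.409e-07 * 15.6 * 2.2 = 1.01e-02 S

1.01e-02


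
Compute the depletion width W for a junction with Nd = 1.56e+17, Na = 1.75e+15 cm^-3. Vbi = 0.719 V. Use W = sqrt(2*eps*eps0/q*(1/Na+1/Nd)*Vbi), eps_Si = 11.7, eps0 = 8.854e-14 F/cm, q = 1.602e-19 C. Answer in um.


Step 1: 1/Na + 1/Nd = 1/1.75e+15 + 1/1.56e+17 = 5.77839e-16
Step 2: 2*eps*eps0/q = 2*11.7*8.854e-14/1.602e-19 = 1.293281e+07
Step 3: W^2 = 1.293281e+07 * 5.77839e-16 * 0.719 = 5.37315e-09
Step 4: W = sqrt(5.37315e-09) = 7.330e-05 cm = 0.733 um

0.733


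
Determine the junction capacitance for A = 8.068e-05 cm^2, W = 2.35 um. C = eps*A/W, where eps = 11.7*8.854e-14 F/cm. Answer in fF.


Step 1: eps_Si = 11.7 * 8.854e-14 = 1.035918e-12 F/cm
Step 2: W in cm = 2.35 * 1e-4 = 2.35e-04 cm
Step 3: C = 1.035918e-12 * 8.068e-05 / 2.35e-04 = 3.556505e-13 F
Step 4: C = 355.65 fF

355.65


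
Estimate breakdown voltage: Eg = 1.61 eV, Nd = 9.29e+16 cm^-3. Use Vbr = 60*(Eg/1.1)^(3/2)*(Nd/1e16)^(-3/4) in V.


Step 1: Eg/1.1 = 1.61/1.1 = 1.463636
Step 2: (Eg/1.1)^1.5 = 1.463636^1.5 = 1.770719
Step 3: (Nd/1e16)^(-0.75) = (9.29)^(-0.75) = 0.187927
Step 4: Vbr = 60 * 1.770719 * 0.187927 = 20.0 V

20.0


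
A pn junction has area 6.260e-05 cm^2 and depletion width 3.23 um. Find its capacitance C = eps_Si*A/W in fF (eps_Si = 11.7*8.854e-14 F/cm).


Step 1: eps_Si = 11.7 * 8.854e-14 = 1.035918e-12 F/cm
Step 2: W in cm = 3.23 * 1e-4 = 3.23e-04 cm
Step 3: C = 1.035918e-12 * 6.260e-05 / 3.23e-04 = 2.007692e-13 F
Step 4: C = 200.77 fF

200.77


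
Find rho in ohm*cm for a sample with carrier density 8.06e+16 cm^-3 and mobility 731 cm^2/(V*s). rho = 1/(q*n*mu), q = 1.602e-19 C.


Step 1: sigma = q * n * mu = 1.602e-19 * 8.06e+16 * 731 = 9.43876e+00 S/cm
Step 2: rho = 1 / sigma = 1 / 9.43876e+00 = 0.1059 ohm*cm

0.1059


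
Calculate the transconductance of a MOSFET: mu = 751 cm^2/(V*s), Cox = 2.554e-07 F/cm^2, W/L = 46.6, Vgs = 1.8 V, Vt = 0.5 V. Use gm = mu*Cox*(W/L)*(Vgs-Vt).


Step 1: Vov = Vgs - Vt = 1.8 - 0.5 = 1.3 V
Step 2: gm = mu * Cox * (W/L) * Vov
Step 3: gm = 751 * 2.554e-07 * 46.6 * 1.3 = 1.16e-02 S

1.16e-02


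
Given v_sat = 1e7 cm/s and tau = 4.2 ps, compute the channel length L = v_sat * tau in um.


Step 1: tau in seconds = 4.2 ps * 1e-12 = 4.2000e-12 s
Step 2: L = v_sat * tau = 1e7 * 4.2000e-12 = 4.2000e-05 cm
Step 3: L in um = 4.2000e-05 * 1e4 = 0.42 um

0.42


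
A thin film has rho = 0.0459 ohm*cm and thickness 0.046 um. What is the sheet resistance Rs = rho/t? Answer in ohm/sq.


Step 1: Convert thickness to cm: t = 0.046 um = 4.6000e-06 cm
Step 2: Rs = rho / t = 0.0459 / 4.6000e-06
Step 3: Rs = 9978.3 ohm/sq

9978.3


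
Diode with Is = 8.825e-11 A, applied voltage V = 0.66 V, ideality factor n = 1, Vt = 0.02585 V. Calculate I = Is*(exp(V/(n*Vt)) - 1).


Step 1: V/(n*Vt) = 0.66/(1*0.02585) = 25.5319
Step 2: exp(25.5319) = 1.2256e+11
Step 3: I = 8.825e-11 * (1.2256e+11 - 1) = 1.08e+01 A

1.08e+01


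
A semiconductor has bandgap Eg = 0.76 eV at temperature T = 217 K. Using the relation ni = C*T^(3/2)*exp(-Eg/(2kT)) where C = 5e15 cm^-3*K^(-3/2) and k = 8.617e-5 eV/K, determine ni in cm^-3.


Step 1: Compute kT = 8.617e-5 * 217 = 0.01869889 eV
Step 2: Exponent = -Eg/(2kT) = -0.76/(2*0.01869889) = -20.32206
Step 3: T^(3/2) = 217^1.5 = 3196.61
Step 4: ni = 5e15 * 3196.61 * exp(-20.32206) = 2.39e+10 cm^-3

2.39e+10


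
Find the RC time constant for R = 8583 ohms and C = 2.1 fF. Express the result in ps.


Step 1: tau = R * C
Step 2: tau = 8583 * 2.1 fF = 8583 * 2.1e-15 F
Step 3: tau = 1.80243e-11 s = 18.0243 ps

18.0243


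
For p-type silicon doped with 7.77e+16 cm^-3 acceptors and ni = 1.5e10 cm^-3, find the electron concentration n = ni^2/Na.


Step 1: Majority hole concentration p ≈ Na = 7.77e+16 cm^-3
Step 2: n = ni^2 / Na = (1.5e10)^2 / 7.77e+16
Step 3: n = 2.90e+03 cm^-3

2.90e+03


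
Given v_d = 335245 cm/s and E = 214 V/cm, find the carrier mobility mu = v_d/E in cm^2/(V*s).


Step 1: mu = v_d / E
Step 2: mu = 335245 / 214
Step 3: mu = 1566.57 cm^2/(V*s)

1566.57


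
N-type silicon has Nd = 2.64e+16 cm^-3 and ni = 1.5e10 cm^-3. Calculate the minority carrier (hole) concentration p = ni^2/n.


Step 1: Since Nd >> ni, n ≈ Nd = 2.64e+16 cm^-3
Step 2: p = ni^2 / n = (1.5e10)^2 / 2.64e+16
Step 3: p = 2.25e20 / 2.64e+16 = 8.52e+03 cm^-3

8.52e+03


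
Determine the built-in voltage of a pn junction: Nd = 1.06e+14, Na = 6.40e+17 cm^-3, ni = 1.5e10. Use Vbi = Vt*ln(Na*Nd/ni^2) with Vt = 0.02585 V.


Step 1: Compute Na*Nd/ni^2 = 6.40e+17 * 1.06e+14 / (1.5e10)^2 = 3.0151e+11
Step 2: ln(3.0151e+11) = 26.4321
Step 3: Vbi = 0.02585 * 26.4321 = 0.683 V

0.683


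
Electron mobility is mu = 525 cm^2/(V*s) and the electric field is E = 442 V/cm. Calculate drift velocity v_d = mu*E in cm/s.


Step 1: v_d = mu * E
Step 2: v_d = 525 * 442 = 232050
Step 3: v_d = 2.32e+05 cm/s

2.32e+05


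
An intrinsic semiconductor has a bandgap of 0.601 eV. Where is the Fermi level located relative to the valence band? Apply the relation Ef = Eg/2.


Step 1: For an intrinsic semiconductor, the Fermi level sits at midgap.
Step 2: Ef = Eg / 2 = 0.601 / 2 = 0.3005 eV

0.3005


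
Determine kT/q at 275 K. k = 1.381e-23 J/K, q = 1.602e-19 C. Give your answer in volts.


Step 1: kT = 1.381e-23 * 275 = 3.79775e-21 J
Step 2: Vt = kT/q = 3.79775e-21 / 1.602e-19
Step 3: Vt = 0.02371 V

0.02371


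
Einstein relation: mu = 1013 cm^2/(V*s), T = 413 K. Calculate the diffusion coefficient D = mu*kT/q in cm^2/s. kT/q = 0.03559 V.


Step 1: D = mu * (kT/q)
Step 2: D = 1013 * 0.03559
Step 3: D = 36.05 cm^2/s

36.05


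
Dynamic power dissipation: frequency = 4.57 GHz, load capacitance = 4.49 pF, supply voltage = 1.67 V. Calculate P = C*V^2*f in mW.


Step 1: V^2 = 1.67^2 = 2.7889 V^2
Step 2: P = C*V^2*f = 4.49e-12 F * 2.7889 * 4.57e9 Hz
Step 3: P = 5.722627577e-02 W
Step 4: P = 57.226 mW

57.226


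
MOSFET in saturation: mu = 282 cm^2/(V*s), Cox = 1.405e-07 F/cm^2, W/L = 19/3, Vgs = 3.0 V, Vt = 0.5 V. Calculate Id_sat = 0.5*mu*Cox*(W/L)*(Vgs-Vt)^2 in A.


Step 1: Overdrive voltage Vov = Vgs - Vt = 3.0 - 0.5 = 2.5 V
Step 2: W/L = 19/3 = 6.33333
Step 3: Id = 0.5 * 282 * 1.405e-07 * 6.33333 * 2.5^2
Step 4: Id = 7.84e-04 A

7.84e-04


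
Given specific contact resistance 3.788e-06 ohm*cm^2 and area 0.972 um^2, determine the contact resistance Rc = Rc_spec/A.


Step 1: Convert area to cm^2: 0.972 um^2 = 9.7200e-09 cm^2
Step 2: Rc = Rc_spec / A = 3.788e-06 / 9.7200e-09
Step 3: Rc = 3.90e+02 ohms

3.90e+02


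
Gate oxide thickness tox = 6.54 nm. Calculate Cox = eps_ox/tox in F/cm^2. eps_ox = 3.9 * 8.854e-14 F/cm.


Step 1: eps_ox = 3.9 * 8.854e-14 = 3.45306e-13 F/cm
Step 2: tox in cm = 6.54 nm * 1e-7 = 6.5400e-07 cm
Step 3: Cox = 3.45306e-13 / 6.5400e-07 = 5.28e-07 F/cm^2

5.28e-07


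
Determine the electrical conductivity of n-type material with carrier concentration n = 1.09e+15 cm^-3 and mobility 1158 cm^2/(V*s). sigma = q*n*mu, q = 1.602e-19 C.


Step 1: sigma = q * n * mu
Step 2: sigma = 1.602e-19 * 1.09e+15 * 1158
Step 3: sigma = 2.022e-01 S/cm

2.022e-01


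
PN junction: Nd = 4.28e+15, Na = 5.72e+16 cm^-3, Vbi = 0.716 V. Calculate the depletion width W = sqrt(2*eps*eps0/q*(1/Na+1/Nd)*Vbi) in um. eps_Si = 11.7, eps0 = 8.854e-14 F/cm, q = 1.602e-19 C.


Step 1: 1/Na + 1/Nd = 1/5.72e+16 + 1/4.28e+15 = 2.51127e-16
Step 2: 2*eps*eps0/q = 2*11.7*8.854e-14/1.602e-19 = 1.293281e+07
Step 3: W^2 = 1.293281e+07 * 2.51127e-16 * 0.716 = 2.32541e-09
Step 4: W = sqrt(2.32541e-09) = 4.822e-05 cm = 0.4822 um

0.4822


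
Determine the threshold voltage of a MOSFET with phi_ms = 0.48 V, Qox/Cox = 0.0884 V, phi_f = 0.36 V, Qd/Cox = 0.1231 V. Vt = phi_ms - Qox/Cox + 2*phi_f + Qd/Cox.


Step 1: Vt = phi_ms - Qox/Cox + 2*phi_f + Qd/Cox
Step 2: Vt = 0.48 - 0.0884 + 2*0.36 + 0.1231
Step 3: Vt = 0.48 - 0.0884 + 0.72 + 0.1231
Step 4: Vt = 1.2347 V

1.2347


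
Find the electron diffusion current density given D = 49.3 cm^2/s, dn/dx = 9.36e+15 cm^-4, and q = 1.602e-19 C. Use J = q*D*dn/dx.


Step 1: J = q * D * (dn/dx)
Step 2: J = 1.602e-19 * 49.3 * 9.36e+15
Step 3: J = 7.39e-02 A/cm^2

7.39e-02


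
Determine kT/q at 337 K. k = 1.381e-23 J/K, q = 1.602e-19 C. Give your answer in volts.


Step 1: kT = 1.381e-23 * 337 = 4.65397e-21 J
Step 2: Vt = kT/q = 4.65397e-21 / 1.602e-19
Step 3: Vt = 0.02905 V

0.02905


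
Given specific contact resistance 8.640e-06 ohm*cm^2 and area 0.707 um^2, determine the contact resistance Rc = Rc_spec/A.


Step 1: Convert area to cm^2: 0.707 um^2 = 7.0700e-09 cm^2
Step 2: Rc = Rc_spec / A = 8.640e-06 / 7.0700e-09
Step 3: Rc = 1.22e+03 ohms

1.22e+03


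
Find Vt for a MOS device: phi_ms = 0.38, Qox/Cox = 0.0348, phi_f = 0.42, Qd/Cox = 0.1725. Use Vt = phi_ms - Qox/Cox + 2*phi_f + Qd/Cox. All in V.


Step 1: Vt = phi_ms - Qox/Cox + 2*phi_f + Qd/Cox
Step 2: Vt = 0.38 - 0.0348 + 2*0.42 + 0.1725
Step 3: Vt = 0.38 - 0.0348 + 0.84 + 0.1725
Step 4: Vt = 1.3577 V

1.3577


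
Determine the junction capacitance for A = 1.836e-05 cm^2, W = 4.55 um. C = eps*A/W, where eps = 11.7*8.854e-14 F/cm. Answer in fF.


Step 1: eps_Si = 11.7 * 8.854e-14 = 1.035918e-12 F/cm
Step 2: W in cm = 4.55 * 1e-4 = 4.55e-04 cm
Step 3: C = 1.035918e-12 * 1.836e-05 / 4.55e-04 = 4.180100e-14 F
Step 4: C = 41.8 fF

41.8


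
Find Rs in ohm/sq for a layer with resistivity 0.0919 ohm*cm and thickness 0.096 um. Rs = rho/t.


Step 1: Convert thickness to cm: t = 0.096 um = 9.6000e-06 cm
Step 2: Rs = rho / t = 0.0919 / 9.6000e-06
Step 3: Rs = 9572.9 ohm/sq

9572.9


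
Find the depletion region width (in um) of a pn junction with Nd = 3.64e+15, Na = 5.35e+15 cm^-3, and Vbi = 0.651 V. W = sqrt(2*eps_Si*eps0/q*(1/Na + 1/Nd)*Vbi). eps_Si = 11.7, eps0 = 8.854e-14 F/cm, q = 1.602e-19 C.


Step 1: 1/Na + 1/Nd = 1/5.35e+15 + 1/3.64e+15 = 4.61641e-16
Step 2: 2*eps*eps0/q = 2*11.7*8.854e-14/1.602e-19 = 1.293281e+07
Step 3: W^2 = 1.293281e+07 * 4.61641e-16 * 0.651 = 3.88668e-09
Step 4: W = sqrt(3.88668e-09) = 6.234e-05 cm = 0.6234 um

0.6234


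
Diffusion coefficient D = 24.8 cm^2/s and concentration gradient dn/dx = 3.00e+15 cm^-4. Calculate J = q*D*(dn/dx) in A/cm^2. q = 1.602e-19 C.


Step 1: J = q * D * (dn/dx)
Step 2: J = 1.602e-19 * 24.8 * 3.00e+15
Step 3: J = 1.19e-02 A/cm^2

1.19e-02


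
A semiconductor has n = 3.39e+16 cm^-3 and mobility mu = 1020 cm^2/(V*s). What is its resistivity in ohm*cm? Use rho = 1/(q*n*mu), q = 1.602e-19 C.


Step 1: sigma = q * n * mu = 1.602e-19 * 3.39e+16 * 1020 = 5.53940e+00 S/cm
Step 2: rho = 1 / sigma = 1 / 5.53940e+00 = 0.1805 ohm*cm

0.1805


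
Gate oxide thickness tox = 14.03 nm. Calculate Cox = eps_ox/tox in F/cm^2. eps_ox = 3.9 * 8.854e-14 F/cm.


Step 1: eps_ox = 3.9 * 8.854e-14 = 3.45306e-13 F/cm
Step 2: tox in cm = 14.03 nm * 1e-7 = 1.4030e-06 cm
Step 3: Cox = 3.45306e-13 / 1.4030e-06 = 2.46e-07 F/cm^2

2.46e-07


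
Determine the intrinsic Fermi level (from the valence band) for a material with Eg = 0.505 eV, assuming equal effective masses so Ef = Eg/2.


Step 1: For an intrinsic semiconductor, the Fermi level sits at midgap.
Step 2: Ef = Eg / 2 = 0.505 / 2 = 0.2525 eV

0.2525


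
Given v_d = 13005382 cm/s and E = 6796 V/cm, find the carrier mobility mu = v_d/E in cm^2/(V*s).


Step 1: mu = v_d / E
Step 2: mu = 13005382 / 6796
Step 3: mu = 1913.68 cm^2/(V*s)

1913.68


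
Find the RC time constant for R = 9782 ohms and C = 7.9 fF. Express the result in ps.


Step 1: tau = R * C
Step 2: tau = 9782 * 7.9 fF = 9782 * 7.9e-15 F
Step 3: tau = 7.72778e-11 s = 77.2778 ps

77.2778


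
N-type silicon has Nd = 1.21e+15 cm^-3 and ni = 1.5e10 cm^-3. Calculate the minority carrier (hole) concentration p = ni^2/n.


Step 1: Since Nd >> ni, n ≈ Nd = 1.21e+15 cm^-3
Step 2: p = ni^2 / n = (1.5e10)^2 / 1.21e+15
Step 3: p = 2.25e20 / 1.21e+15 = 1.86e+05 cm^-3

1.86e+05


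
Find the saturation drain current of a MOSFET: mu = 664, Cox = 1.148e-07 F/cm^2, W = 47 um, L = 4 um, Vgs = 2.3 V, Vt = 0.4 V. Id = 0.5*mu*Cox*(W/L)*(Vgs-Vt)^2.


Step 1: Overdrive voltage Vov = Vgs - Vt = 2.3 - 0.4 = 1.9 V
Step 2: W/L = 47/4 = 11.75
Step 3: Id = 0.5 * 664 * 1.148e-07 * 11.75 * 1.9^2
Step 4: Id = 1.62e-03 A

1.62e-03


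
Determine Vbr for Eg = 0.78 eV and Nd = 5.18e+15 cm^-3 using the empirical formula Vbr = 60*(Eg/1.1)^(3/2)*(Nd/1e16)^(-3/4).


Step 1: Eg/1.1 = 0.78/1.1 = 0.709091
Step 2: (Eg/1.1)^1.5 = 0.709091^1.5 = 0.597108
Step 3: (Nd/1e16)^(-0.75) = (0.518)^(-0.75) = 1.637769
Step 4: Vbr = 60 * 0.597108 * 1.637769 = 58.7 V

58.7


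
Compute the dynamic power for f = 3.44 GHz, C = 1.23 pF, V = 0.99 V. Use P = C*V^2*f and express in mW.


Step 1: V^2 = 0.99^2 = 0.9801 V^2
Step 2: P = C*V^2*f = 1.23e-12 F * 0.9801 * 3.44e9 Hz
Step 3: P = 4.14699912e-03 W
Step 4: P = 4.147 mW

4.147


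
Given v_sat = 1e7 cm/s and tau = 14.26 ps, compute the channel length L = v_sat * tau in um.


Step 1: tau in seconds = 14.26 ps * 1e-12 = 1.4260e-11 s
Step 2: L = v_sat * tau = 1e7 * 1.4260e-11 = 1.4260e-04 cm
Step 3: L in um = 1.4260e-04 * 1e4 = 1.426 um

1.426


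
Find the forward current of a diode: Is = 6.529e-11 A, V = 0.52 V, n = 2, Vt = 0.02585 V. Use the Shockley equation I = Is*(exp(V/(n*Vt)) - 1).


Step 1: V/(n*Vt) = 0.52/(2*0.02585) = 10.0580
Step 2: exp(10.0580) = 2.3342e+04
Step 3: I = 6.529e-11 * (2.3342e+04 - 1) = 1.52e-06 A

1.52e-06


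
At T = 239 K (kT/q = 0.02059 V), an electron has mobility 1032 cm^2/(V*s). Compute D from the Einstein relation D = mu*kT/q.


Step 1: D = mu * (kT/q)
Step 2: D = 1032 * 0.02059
Step 3: D = 21.25 cm^2/s

21.25


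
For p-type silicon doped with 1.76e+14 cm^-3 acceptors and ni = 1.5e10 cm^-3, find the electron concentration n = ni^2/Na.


Step 1: Majority hole concentration p ≈ Na = 1.76e+14 cm^-3
Step 2: n = ni^2 / Na = (1.5e10)^2 / 1.76e+14
Step 3: n = 1.28e+06 cm^-3

1.28e+06


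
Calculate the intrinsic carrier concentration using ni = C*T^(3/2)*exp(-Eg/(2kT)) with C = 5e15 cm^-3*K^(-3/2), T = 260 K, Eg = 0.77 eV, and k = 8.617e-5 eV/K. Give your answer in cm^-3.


Step 1: Compute kT = 8.617e-5 * 260 = 0.0224042 eV
Step 2: Exponent = -Eg/(2kT) = -0.77/(2*0.0224042) = -17.18428
Step 3: T^(3/2) = 260^1.5 = 4192.37
Step 4: ni = 5e15 * 4192.37 * exp(-17.18428) = 7.22e+11 cm^-3

7.22e+11


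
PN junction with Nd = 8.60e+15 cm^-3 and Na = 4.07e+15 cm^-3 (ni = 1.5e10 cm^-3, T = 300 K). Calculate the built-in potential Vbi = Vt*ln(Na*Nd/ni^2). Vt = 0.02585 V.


Step 1: Compute Na*Nd/ni^2 = 4.07e+15 * 8.60e+15 / (1.5e10)^2 = 1.5556e+11
Step 2: ln(1.5556e+11) = 25.7703
Step 3: Vbi = 0.02585 * 25.7703 = 0.666 V

0.666


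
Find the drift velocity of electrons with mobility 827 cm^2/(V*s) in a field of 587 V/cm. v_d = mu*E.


Step 1: v_d = mu * E
Step 2: v_d = 827 * 587 = 485449
Step 3: v_d = 4.85e+05 cm/s

4.85e+05


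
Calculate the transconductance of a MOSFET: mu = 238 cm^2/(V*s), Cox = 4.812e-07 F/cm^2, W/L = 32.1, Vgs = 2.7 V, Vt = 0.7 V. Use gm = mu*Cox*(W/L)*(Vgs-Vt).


Step 1: Vov = Vgs - Vt = 2.7 - 0.7 = 2.0 V
Step 2: gm = mu * Cox * (W/L) * Vov
Step 3: gm = 238 * 4.812e-07 * 32.1 * 2.0 = 7.35e-03 S

7.35e-03


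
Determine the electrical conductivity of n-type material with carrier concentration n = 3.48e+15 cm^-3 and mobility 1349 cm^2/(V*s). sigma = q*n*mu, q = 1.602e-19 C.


Step 1: sigma = q * n * mu
Step 2: sigma = 1.602e-19 * 3.48e+15 * 1349
Step 3: sigma = 7.521e-01 S/cm

7.521e-01


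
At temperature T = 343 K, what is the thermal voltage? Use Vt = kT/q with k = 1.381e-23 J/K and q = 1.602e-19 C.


Step 1: kT = 1.381e-23 * 343 = 4.73683e-21 J
Step 2: Vt = kT/q = 4.73683e-21 / 1.602e-19
Step 3: Vt = 0.02957 V

0.02957


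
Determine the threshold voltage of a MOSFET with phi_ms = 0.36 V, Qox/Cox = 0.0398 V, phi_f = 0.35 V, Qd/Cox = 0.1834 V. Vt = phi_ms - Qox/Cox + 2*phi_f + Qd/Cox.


Step 1: Vt = phi_ms - Qox/Cox + 2*phi_f + Qd/Cox
Step 2: Vt = 0.36 - 0.0398 + 2*0.35 + 0.1834
Step 3: Vt = 0.36 - 0.0398 + 0.7 + 0.1834
Step 4: Vt = 1.2036 V

1.2036


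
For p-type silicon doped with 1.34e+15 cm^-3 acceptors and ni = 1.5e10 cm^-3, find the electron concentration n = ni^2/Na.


Step 1: Majority hole concentration p ≈ Na = 1.34e+15 cm^-3
Step 2: n = ni^2 / Na = (1.5e10)^2 / 1.34e+15
Step 3: n = 1.68e+05 cm^-3

1.68e+05


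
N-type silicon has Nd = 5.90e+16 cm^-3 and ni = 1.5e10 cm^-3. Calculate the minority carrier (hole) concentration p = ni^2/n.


Step 1: Since Nd >> ni, n ≈ Nd = 5.90e+16 cm^-3
Step 2: p = ni^2 / n = (1.5e10)^2 / 5.90e+16
Step 3: p = 2.25e20 / 5.90e+16 = 3.81e+03 cm^-3

3.81e+03


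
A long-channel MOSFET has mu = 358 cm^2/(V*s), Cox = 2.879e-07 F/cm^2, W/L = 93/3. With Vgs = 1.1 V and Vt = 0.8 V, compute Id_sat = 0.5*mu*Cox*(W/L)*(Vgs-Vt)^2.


Step 1: Overdrive voltage Vov = Vgs - Vt = 1.1 - 0.8 = 0.3 V
Step 2: W/L = 93/3 = 31
Step 3: Id = 0.5 * 358 * 2.879e-07 * 31 * 0.3^2
Step 4: Id = 1.44e-04 A

1.44e-04


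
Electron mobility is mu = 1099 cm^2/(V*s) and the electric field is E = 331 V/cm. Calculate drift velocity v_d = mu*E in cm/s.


Step 1: v_d = mu * E
Step 2: v_d = 1099 * 331 = 363769
Step 3: v_d = 3.64e+05 cm/s

3.64e+05


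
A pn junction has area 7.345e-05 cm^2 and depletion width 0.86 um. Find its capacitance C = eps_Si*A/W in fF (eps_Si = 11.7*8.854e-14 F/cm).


Step 1: eps_Si = 11.7 * 8.854e-14 = 1.035918e-12 F/cm
Step 2: W in cm = 0.86 * 1e-4 = 8.60e-05 cm
Step 3: C = 1.035918e-12 * 7.345e-05 / 8.60e-05 = 8.847462e-13 F
Step 4: C = 884.75 fF

884.75


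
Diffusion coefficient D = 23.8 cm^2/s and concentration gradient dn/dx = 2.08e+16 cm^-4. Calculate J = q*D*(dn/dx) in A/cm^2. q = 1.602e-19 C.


Step 1: J = q * D * (dn/dx)
Step 2: J = 1.602e-19 * 23.8 * 2.08e+16
Step 3: J = 7.93e-02 A/cm^2

7.93e-02


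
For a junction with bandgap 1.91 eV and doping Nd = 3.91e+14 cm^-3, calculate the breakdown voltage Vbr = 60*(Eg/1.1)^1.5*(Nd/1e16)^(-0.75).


Step 1: Eg/1.1 = 1.91/1.1 = 1.736364
Step 2: (Eg/1.1)^1.5 = 1.736364^1.5 = 2.288027
Step 3: (Nd/1e16)^(-0.75) = (0.0391)^(-0.75) = 11.372801
Step 4: Vbr = 60 * 2.288027 * 11.372801 = 1561.3 V

1561.3
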